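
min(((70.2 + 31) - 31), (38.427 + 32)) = 70.2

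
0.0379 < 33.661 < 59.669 True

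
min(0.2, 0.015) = 0.015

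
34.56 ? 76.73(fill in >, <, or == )<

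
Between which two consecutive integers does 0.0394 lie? 0 and 1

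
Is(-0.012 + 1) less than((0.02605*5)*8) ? Yes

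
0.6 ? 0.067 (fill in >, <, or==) >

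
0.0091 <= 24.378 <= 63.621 True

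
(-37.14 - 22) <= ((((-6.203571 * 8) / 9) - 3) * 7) False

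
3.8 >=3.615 True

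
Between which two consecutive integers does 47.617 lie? 47 and 48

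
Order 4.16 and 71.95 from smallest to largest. 4.16, 71.95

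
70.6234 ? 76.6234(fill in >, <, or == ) <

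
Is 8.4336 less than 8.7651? Yes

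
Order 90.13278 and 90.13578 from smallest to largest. 90.13278, 90.13578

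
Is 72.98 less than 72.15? No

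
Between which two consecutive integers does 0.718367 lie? 0 and 1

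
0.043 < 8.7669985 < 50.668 True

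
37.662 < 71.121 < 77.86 True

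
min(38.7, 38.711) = 38.7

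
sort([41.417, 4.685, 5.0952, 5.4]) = [4.685, 5.0952, 5.4, 41.417]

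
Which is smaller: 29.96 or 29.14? 29.14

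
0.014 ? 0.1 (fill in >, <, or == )<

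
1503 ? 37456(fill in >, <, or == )<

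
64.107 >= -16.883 True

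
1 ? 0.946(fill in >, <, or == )>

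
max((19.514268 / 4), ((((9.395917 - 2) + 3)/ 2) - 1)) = 4.878567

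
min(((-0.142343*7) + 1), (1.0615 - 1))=0.003599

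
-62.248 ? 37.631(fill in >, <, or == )<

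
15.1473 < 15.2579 True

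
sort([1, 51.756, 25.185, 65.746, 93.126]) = [1, 25.185, 51.756, 65.746, 93.126]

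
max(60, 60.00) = 60.00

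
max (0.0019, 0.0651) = 0.0651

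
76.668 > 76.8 False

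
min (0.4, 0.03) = 0.03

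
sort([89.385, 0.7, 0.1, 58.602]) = [0.1, 0.7, 58.602, 89.385]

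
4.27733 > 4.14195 True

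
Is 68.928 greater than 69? No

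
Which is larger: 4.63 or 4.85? 4.85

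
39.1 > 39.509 False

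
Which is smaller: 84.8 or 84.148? 84.148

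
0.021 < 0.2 True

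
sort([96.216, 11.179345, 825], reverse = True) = [825, 96.216, 11.179345]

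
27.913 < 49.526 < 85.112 True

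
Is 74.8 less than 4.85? No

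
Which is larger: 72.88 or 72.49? 72.88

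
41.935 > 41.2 True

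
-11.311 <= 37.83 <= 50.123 True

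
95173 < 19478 False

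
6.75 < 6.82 True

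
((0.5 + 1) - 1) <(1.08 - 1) False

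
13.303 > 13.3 True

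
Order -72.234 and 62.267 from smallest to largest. -72.234,62.267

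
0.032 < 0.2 True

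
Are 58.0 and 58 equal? Yes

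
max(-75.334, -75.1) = -75.1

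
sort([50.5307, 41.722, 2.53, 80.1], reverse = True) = [80.1, 50.5307, 41.722, 2.53]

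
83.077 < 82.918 False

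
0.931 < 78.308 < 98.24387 True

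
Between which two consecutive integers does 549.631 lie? 549 and 550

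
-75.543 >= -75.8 True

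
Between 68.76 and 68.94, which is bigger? 68.94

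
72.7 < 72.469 False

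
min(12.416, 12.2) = 12.2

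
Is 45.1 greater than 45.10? No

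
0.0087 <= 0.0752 True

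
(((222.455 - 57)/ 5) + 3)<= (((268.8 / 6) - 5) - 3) True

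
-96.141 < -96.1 True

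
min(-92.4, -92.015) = -92.4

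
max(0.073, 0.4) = 0.4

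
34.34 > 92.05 False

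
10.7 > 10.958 False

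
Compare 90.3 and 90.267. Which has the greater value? 90.3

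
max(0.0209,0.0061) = 0.0209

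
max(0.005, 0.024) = 0.024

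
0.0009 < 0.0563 True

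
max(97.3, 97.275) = 97.3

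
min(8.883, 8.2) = 8.2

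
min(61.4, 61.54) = 61.4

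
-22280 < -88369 False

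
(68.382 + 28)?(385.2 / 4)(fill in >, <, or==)>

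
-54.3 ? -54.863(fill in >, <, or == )>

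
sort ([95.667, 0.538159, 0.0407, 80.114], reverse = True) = [95.667, 80.114, 0.538159, 0.0407]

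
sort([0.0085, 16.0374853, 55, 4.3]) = [0.0085, 4.3, 16.0374853, 55]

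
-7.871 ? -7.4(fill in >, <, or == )<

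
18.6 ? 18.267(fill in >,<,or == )>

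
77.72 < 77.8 True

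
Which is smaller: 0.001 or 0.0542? 0.001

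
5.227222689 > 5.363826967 False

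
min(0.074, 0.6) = 0.074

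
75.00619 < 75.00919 True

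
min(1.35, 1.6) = 1.35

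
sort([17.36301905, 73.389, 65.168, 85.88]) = [17.36301905, 65.168, 73.389, 85.88]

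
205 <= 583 True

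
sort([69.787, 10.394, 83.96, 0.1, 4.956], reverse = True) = [83.96, 69.787, 10.394, 4.956, 0.1]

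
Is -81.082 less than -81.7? No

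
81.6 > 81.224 True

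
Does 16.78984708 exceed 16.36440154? Yes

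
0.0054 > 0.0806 False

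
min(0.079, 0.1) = 0.079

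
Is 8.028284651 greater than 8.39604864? No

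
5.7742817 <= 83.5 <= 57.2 False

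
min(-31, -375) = -375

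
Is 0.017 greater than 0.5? No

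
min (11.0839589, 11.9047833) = 11.0839589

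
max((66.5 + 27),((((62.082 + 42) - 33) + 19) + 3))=93.5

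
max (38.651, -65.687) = 38.651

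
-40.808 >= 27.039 False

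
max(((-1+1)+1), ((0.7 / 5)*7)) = 1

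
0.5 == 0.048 False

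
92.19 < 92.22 True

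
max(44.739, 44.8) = 44.8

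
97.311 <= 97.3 False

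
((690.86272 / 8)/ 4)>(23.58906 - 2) True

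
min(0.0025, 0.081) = 0.0025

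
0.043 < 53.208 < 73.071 True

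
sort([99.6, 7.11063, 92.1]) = [7.11063, 92.1, 99.6]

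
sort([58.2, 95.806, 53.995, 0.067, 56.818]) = [0.067, 53.995, 56.818, 58.2, 95.806]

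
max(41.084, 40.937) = 41.084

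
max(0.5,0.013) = 0.5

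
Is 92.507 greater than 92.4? Yes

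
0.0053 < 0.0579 True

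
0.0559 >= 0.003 True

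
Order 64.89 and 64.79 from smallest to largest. 64.79,64.89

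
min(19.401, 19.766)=19.401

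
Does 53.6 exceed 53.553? Yes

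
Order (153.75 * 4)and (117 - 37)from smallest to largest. (117 - 37), (153.75 * 4)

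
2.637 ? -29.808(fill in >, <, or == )>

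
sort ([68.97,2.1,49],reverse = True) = [68.97,49,2.1]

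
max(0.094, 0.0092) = 0.094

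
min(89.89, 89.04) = 89.04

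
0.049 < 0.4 True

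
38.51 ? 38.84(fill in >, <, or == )<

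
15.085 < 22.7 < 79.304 True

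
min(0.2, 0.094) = 0.094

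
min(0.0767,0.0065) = 0.0065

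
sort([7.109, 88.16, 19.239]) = [7.109, 19.239, 88.16]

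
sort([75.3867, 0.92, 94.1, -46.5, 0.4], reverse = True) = [94.1, 75.3867, 0.92, 0.4, -46.5]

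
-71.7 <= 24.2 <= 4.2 False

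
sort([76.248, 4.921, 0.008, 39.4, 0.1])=[0.008, 0.1, 4.921, 39.4, 76.248]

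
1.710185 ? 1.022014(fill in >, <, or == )>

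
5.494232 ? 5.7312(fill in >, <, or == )<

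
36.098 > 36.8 False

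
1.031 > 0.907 True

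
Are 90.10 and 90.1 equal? Yes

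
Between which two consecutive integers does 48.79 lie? 48 and 49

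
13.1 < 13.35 True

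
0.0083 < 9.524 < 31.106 True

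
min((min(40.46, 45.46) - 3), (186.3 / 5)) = 37.26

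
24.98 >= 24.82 True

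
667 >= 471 True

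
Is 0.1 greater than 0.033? Yes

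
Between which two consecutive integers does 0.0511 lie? 0 and 1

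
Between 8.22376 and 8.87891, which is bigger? 8.87891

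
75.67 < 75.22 False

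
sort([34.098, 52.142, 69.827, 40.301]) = [34.098, 40.301, 52.142, 69.827]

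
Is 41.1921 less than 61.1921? Yes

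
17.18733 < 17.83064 True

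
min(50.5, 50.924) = 50.5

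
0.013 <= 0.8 True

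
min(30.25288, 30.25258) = 30.25258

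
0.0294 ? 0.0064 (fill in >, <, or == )>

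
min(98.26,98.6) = 98.26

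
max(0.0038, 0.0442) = 0.0442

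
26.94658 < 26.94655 False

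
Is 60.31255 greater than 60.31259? No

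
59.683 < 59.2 False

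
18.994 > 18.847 True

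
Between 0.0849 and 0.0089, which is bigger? 0.0849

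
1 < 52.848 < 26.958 False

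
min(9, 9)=9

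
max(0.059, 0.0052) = 0.059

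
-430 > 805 False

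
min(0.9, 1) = 0.9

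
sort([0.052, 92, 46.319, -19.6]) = [-19.6, 0.052, 46.319, 92]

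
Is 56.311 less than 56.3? No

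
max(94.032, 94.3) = 94.3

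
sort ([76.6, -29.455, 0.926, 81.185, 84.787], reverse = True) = [84.787, 81.185, 76.6, 0.926, -29.455]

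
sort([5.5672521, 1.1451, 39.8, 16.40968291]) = [1.1451, 5.5672521, 16.40968291, 39.8]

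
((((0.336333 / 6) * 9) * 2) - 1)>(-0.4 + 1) False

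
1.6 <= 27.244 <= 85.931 True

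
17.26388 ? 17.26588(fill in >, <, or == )<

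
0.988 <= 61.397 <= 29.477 False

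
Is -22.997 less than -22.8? Yes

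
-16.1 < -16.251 False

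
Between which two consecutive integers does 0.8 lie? 0 and 1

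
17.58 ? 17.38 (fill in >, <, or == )>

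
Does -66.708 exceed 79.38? No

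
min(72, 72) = 72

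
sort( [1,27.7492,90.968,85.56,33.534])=[1,27.7492,33.534,85.56,90.968]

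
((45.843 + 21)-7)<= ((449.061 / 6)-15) True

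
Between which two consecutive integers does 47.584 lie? 47 and 48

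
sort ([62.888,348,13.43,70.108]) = [13.43,62.888,70.108,348]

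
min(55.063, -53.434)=-53.434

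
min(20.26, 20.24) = 20.24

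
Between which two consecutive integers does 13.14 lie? 13 and 14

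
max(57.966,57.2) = 57.966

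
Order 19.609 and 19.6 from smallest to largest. 19.6, 19.609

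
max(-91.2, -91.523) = -91.2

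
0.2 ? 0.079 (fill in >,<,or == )>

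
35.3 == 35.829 False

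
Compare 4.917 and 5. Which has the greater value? 5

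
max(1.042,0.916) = 1.042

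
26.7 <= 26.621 False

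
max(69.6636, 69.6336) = 69.6636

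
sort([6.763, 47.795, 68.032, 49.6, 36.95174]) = [6.763, 36.95174, 47.795, 49.6, 68.032]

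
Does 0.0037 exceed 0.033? No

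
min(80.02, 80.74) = 80.02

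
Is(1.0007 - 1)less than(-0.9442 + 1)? Yes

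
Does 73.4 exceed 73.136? Yes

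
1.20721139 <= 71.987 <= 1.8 False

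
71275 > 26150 True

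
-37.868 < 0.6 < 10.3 True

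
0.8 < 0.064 False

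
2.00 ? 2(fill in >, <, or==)==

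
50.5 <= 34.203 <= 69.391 False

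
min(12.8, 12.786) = 12.786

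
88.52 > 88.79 False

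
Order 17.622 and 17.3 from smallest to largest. 17.3, 17.622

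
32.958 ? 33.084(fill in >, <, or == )<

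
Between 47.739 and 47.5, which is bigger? 47.739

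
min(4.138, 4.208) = 4.138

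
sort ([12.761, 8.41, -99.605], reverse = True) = [12.761, 8.41, -99.605]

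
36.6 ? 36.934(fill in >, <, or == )<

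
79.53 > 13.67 True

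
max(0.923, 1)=1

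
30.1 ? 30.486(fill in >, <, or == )<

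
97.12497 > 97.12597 False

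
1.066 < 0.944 False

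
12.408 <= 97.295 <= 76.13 False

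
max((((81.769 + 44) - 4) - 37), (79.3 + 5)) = 84.769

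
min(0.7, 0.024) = 0.024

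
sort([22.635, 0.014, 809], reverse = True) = [809, 22.635, 0.014]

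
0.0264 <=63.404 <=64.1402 True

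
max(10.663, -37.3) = 10.663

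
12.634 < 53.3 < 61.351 True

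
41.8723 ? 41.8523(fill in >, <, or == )>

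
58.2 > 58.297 False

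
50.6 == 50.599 False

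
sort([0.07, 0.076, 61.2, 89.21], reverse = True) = [89.21, 61.2, 0.076, 0.07]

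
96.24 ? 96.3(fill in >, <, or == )<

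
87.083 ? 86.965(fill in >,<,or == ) >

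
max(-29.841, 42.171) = 42.171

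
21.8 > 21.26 True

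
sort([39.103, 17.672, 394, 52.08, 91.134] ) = [17.672, 39.103, 52.08, 91.134, 394]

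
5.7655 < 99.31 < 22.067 False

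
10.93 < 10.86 False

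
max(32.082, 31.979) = 32.082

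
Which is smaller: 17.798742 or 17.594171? 17.594171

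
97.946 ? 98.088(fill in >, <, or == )<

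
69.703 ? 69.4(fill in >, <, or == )>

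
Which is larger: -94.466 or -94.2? -94.2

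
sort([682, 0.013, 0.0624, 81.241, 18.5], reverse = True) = [682, 81.241, 18.5, 0.0624, 0.013]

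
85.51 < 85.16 False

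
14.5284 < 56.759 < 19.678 False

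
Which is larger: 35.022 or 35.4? 35.4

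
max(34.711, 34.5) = 34.711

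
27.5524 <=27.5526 True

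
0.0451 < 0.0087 False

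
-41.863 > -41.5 False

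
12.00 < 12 False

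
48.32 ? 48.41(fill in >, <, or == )<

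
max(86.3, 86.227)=86.3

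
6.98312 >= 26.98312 False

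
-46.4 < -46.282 True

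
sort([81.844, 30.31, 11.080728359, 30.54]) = [11.080728359, 30.31, 30.54, 81.844]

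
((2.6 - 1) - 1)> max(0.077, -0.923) True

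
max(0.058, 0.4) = 0.4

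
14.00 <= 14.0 True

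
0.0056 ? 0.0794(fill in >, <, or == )<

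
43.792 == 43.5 False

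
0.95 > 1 False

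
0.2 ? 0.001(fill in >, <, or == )>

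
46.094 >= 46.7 False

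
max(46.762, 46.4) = 46.762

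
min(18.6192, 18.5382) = 18.5382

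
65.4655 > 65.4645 True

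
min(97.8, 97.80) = 97.8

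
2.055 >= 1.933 True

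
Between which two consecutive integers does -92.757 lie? -93 and -92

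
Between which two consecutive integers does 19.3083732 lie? 19 and 20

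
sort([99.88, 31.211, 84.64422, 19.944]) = [19.944, 31.211, 84.64422, 99.88]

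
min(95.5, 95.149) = 95.149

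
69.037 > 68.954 True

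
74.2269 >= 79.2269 False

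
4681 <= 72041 True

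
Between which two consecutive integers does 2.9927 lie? 2 and 3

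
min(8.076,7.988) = 7.988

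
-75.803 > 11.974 False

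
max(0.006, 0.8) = 0.8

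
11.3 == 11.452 False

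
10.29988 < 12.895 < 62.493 True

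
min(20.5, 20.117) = 20.117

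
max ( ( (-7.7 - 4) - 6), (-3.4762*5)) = -17.381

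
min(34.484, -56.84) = -56.84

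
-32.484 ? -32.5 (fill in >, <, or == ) >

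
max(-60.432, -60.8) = -60.432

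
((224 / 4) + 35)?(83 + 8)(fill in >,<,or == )==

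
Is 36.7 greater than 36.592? Yes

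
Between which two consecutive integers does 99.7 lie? 99 and 100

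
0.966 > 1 False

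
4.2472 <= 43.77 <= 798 True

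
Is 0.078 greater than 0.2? No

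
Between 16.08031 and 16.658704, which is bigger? 16.658704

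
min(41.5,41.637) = 41.5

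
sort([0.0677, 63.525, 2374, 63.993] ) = [0.0677, 63.525, 63.993, 2374]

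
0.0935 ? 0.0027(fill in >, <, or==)>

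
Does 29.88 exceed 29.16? Yes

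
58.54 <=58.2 False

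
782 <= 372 False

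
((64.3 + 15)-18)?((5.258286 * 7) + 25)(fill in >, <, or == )<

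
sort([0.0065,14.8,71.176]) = [0.0065,14.8,71.176]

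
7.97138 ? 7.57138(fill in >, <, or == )>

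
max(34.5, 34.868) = 34.868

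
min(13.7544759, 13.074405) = 13.074405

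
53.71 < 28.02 False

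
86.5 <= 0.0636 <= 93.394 False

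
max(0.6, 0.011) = 0.6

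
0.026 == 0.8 False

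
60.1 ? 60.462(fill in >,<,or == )<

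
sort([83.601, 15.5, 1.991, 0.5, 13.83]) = [0.5, 1.991, 13.83, 15.5, 83.601]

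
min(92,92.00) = 92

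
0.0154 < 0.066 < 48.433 True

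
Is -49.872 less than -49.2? Yes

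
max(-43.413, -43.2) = -43.2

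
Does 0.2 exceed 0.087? Yes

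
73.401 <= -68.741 False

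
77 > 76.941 True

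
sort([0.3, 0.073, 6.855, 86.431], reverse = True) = [86.431, 6.855, 0.3, 0.073]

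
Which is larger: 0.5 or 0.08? 0.5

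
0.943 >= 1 False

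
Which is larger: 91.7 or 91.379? 91.7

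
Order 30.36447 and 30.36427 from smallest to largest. 30.36427, 30.36447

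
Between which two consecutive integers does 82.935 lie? 82 and 83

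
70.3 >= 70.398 False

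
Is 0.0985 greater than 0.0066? Yes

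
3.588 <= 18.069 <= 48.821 True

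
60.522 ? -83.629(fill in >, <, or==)>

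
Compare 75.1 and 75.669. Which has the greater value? 75.669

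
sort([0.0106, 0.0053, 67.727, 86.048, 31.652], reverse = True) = [86.048, 67.727, 31.652, 0.0106, 0.0053]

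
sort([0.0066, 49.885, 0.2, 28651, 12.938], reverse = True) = [28651, 49.885, 12.938, 0.2, 0.0066]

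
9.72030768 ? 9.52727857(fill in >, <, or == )>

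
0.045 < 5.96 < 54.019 True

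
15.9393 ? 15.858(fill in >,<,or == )>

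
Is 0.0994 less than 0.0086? No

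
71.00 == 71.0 True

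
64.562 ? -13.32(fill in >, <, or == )>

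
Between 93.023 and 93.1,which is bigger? 93.1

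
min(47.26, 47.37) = 47.26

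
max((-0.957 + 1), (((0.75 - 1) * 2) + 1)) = 0.5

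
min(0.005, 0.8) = 0.005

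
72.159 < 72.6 True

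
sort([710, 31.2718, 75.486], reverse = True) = [710, 75.486, 31.2718]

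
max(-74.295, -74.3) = -74.295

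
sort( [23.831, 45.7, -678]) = [-678, 23.831, 45.7]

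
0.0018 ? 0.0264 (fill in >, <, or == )<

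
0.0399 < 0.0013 False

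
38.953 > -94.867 True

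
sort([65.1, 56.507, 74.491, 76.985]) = [56.507, 65.1, 74.491, 76.985]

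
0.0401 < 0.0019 False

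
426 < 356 False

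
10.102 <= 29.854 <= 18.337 False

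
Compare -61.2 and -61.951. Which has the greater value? -61.2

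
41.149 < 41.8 True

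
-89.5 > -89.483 False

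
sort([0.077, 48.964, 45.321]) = [0.077, 45.321, 48.964]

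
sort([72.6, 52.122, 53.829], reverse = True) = [72.6, 53.829, 52.122]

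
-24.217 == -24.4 False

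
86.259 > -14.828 True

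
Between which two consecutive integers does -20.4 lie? -21 and -20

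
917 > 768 True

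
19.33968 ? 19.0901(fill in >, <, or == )>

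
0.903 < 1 True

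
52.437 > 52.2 True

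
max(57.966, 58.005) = 58.005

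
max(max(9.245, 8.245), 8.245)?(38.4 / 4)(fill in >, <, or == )<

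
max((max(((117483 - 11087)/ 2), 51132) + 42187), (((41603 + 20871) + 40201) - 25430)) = 95385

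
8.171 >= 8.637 False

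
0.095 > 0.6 False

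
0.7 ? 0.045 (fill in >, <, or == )>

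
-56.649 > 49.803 False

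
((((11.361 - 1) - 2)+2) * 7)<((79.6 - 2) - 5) True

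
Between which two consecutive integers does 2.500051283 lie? 2 and 3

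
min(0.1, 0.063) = 0.063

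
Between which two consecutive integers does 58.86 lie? 58 and 59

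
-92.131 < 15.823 True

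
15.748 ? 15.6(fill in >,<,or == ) >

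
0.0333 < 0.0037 False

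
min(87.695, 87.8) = 87.695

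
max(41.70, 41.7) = 41.7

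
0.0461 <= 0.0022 False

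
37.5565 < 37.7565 True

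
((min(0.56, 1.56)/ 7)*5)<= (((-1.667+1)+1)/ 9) False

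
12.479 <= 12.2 False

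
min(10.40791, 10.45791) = 10.40791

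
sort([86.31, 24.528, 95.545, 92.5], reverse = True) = [95.545, 92.5, 86.31, 24.528]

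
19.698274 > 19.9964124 False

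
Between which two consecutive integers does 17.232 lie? 17 and 18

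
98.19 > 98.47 False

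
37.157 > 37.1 True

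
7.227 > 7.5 False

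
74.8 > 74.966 False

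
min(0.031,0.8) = 0.031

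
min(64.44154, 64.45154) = 64.44154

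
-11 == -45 False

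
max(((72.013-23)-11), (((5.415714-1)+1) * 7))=38.013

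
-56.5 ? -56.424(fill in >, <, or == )<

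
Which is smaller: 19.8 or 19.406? 19.406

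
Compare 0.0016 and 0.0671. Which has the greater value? 0.0671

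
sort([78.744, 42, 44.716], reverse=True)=[78.744, 44.716, 42]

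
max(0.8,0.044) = 0.8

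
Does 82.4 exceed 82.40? No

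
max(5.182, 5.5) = 5.5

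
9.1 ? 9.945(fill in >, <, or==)<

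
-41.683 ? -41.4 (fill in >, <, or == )<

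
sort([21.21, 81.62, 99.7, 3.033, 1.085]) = [1.085, 3.033, 21.21, 81.62, 99.7]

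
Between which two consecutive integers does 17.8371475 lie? 17 and 18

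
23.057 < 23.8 True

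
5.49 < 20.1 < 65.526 True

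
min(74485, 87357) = 74485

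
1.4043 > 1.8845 False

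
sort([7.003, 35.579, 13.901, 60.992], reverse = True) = [60.992, 35.579, 13.901, 7.003]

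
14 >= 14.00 True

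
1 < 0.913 False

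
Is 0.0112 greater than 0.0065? Yes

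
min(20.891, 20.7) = 20.7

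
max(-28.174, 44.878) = 44.878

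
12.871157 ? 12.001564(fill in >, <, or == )>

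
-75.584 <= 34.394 True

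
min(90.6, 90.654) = 90.6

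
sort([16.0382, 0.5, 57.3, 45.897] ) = [0.5, 16.0382, 45.897, 57.3]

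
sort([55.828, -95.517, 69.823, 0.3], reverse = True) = [69.823, 55.828, 0.3, -95.517]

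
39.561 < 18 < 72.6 False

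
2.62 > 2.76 False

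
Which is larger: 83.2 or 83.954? 83.954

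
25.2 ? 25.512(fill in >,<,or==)<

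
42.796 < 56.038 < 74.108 True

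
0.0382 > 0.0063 True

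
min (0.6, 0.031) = 0.031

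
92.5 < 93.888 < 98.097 True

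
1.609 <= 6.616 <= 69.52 True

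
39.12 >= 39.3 False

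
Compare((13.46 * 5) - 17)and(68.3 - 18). They are equal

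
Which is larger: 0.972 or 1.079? 1.079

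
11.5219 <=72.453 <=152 True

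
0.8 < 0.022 False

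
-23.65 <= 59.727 True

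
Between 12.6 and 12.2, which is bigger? 12.6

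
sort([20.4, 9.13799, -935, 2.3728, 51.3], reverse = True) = [51.3, 20.4, 9.13799, 2.3728, -935]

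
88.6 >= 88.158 True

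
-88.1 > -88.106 True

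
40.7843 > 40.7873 False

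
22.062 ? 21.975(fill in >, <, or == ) >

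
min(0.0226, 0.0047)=0.0047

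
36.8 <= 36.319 False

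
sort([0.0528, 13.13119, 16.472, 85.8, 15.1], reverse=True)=[85.8, 16.472, 15.1, 13.13119, 0.0528]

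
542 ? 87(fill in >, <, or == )>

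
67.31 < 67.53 True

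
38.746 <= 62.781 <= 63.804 True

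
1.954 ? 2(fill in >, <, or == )<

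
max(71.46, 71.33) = 71.46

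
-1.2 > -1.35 True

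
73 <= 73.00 True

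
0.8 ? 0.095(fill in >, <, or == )>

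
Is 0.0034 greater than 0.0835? No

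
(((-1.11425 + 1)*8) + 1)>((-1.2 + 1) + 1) False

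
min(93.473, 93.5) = 93.473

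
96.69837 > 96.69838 False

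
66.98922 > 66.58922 True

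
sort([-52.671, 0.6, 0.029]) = [-52.671, 0.029, 0.6]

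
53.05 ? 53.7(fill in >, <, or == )<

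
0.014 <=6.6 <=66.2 True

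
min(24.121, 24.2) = 24.121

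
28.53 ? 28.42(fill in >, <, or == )>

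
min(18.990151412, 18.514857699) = 18.514857699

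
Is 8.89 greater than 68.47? No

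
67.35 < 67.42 True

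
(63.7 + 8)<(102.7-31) False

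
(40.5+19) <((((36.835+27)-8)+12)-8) True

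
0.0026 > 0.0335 False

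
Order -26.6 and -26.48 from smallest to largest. -26.6, -26.48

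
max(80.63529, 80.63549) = 80.63549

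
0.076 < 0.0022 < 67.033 False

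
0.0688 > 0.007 True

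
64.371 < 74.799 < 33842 True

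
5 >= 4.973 True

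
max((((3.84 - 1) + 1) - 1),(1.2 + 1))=2.84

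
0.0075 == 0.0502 False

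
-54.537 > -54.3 False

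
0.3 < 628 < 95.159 False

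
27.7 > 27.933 False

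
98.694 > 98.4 True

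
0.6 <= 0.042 False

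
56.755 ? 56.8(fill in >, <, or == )<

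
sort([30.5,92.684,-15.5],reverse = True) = [92.684,30.5,-15.5]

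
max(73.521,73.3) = 73.521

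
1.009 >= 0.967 True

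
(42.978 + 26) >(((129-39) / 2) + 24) False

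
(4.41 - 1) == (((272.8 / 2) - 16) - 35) False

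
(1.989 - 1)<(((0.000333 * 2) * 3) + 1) True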